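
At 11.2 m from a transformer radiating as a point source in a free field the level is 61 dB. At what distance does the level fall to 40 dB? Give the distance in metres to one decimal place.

Point-source spreading drops the level by 20·log₁₀(r₂/r₁); inverting, r₂/r₁ = 10^(ΔL/20).
r₂ = 11.2·10^((61−40)/20) = 11.2·10^(21.0/20) = 125.67 m.

125.7 m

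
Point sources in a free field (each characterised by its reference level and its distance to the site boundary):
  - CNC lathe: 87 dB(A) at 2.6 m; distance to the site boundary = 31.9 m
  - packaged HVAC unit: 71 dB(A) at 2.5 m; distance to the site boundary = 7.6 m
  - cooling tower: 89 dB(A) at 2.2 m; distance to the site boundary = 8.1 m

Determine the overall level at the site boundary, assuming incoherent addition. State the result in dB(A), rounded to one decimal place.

78.0 dB(A)

First find each source's level at the receiver (point-source: −20·log₁₀(r/r_ref)), then combine on an intensity basis.
CNC lathe: 87 − 20·log₁₀(31.9/2.6) = 87 − 21.78 = 65.22 dB(A).
packaged HVAC unit: 71 − 20·log₁₀(7.6/2.5) = 71 − 9.66 = 61.34 dB(A).
cooling tower: 89 − 20·log₁₀(8.1/2.2) = 89 − 11.32 = 77.68 dB(A).
Σ 10^(L/10) = 6.329e+07 → L_total = 10·log₁₀(6.329e+07) = 78.01 dB(A).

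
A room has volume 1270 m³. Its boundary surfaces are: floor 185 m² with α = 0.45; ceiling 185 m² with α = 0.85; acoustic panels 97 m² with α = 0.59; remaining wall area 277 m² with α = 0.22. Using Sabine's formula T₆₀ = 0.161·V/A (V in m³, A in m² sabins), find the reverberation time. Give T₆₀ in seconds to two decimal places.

Total absorption A = 185·0.45 + 185·0.85 + 97·0.59 + 277·0.22 = 358.67 m² sabins.
T₆₀ = 0.161 × 1270 / 358.67 = 0.570 s.

0.57 s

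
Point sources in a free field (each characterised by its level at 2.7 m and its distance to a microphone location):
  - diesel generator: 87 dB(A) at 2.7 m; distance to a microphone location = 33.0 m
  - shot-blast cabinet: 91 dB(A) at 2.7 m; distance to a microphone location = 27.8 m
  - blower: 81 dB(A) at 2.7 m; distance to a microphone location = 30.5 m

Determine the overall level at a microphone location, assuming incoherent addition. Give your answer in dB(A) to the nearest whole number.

72 dB(A)

Propagate each source to the receiver with L = L_ref − 20·log₁₀(r/r_ref), then add intensities.
diesel generator: 87 − 20·log₁₀(33.0/2.7) = 87 − 21.74 = 65.26 dB(A).
shot-blast cabinet: 91 − 20·log₁₀(27.8/2.7) = 91 − 20.25 = 70.75 dB(A).
blower: 81 − 20·log₁₀(30.5/2.7) = 81 − 21.06 = 59.94 dB(A).
Σ 10^(L/10) = 1.622e+07 → L_total = 10·log₁₀(1.622e+07) = 72.10 dB(A).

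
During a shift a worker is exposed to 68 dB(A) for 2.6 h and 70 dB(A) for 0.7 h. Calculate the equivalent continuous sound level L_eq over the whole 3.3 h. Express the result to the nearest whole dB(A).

The energy average is taken in the linear domain: L_eq = 10·log₁₀[(Σ tᵢ·10^(Lᵢ/10))/T], T = 3.3 h.
Σ tᵢ·10^(Lᵢ/10) = 2.6·10^(68/10) + 0.7·10^(70/10) = 2.340e+07.
L_eq = 10·log₁₀(2.340e+07/3.3) = 68.51 dB(A).

69 dB(A)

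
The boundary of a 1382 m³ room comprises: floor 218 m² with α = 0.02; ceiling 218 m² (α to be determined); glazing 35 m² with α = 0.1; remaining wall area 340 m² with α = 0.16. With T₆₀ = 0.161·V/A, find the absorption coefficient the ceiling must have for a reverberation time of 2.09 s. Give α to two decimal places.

From T₆₀ = 0.161·V/A, the target T₆₀ = 2.09 s needs A = 0.161·1382/2.09 = 106.46 m².
Absorption from the other surfaces = 218·0.02 + 35·0.1 + 340·0.16 = 62.26 m², so the ceiling must supply 44.20 m² over 218 m².
α = 44.20/218 = 0.203.

0.20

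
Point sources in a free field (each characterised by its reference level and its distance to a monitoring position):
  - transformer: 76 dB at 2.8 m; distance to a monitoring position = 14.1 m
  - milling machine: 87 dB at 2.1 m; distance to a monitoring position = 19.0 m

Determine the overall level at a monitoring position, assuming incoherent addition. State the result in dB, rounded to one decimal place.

68.9 dB

Apply inverse-square spreading to bring every level to the receiver, then sum 10^(L/10).
transformer: 76 − 20·log₁₀(14.1/2.8) = 76 − 14.04 = 61.96 dB.
milling machine: 87 − 20·log₁₀(19.0/2.1) = 87 − 19.13 = 67.87 dB.
Σ 10^(L/10) = 7.692e+06 → L_total = 10·log₁₀(7.692e+06) = 68.86 dB.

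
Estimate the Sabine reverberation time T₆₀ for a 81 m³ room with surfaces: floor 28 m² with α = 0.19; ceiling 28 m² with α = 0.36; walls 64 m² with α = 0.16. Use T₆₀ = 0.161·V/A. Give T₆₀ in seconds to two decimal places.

0.51 s

A = Σ Sᵢαᵢ = 28·0.19 + 28·0.36 + 64·0.16 = 25.64 m².
T₆₀ = 0.161·V/A = 0.161·81/25.64 = 0.509 s.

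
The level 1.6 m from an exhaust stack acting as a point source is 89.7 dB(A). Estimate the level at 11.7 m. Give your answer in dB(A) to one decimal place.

For a point source, L₂ = L₁ − 20·log₁₀(r₂/r₁).
L₂ = 89.7 − 20·log₁₀(11.7/1.6) = 89.7 − 17.281 = 72.42 dB(A).

72.4 dB(A)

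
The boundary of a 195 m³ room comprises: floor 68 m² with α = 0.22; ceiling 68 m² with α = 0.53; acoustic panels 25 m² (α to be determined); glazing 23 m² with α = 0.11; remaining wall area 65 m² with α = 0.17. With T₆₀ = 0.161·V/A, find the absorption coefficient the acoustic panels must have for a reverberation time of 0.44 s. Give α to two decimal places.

0.27

A = 0.161·V/T₆₀ = 0.161·195/0.44 = 71.35 m² sabins.
Absorption from the other surfaces = 68·0.22 + 68·0.53 + 23·0.11 + 65·0.17 = 64.58 m², so the acoustic panels must supply 6.77 m² over 25 m².
α = 6.77/25 = 0.271.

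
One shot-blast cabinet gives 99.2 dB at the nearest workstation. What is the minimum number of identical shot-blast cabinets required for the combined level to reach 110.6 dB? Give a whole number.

14

N identical sources give L₁ + 10·log₁₀ N, so require 10·log₁₀ N ≥ 110.6 − 99.2 = 11.4 dB.
N ≥ 10^(11.4/10) = 13.804, so N = 14.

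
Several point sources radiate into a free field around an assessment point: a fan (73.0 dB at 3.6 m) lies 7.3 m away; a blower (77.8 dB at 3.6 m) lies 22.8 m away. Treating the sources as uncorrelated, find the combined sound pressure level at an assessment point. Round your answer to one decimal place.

68.0 dB

Apply inverse-square spreading to bring every level to the receiver, then sum 10^(L/10).
fan: 73.0 − 20·log₁₀(7.3/3.6) = 73.0 − 6.14 = 66.86 dB.
blower: 77.8 − 20·log₁₀(22.8/3.6) = 77.8 − 16.03 = 61.77 dB.
Σ 10^(L/10) = 6.355e+06 → L_total = 10·log₁₀(6.355e+06) = 68.03 dB.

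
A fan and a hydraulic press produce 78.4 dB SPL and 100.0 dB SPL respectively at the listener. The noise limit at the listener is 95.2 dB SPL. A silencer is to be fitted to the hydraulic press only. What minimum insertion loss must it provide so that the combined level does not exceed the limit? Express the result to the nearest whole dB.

Fixed contribution from the other source: Σ 10^(L/10) = 10^(78.4/10) = 6.918e+07 (78.40 dB SPL).
To meet 95.2 dB SPL overall, the treated hydraulic press may contribute at most 10^(95.2/10) − 6.918e+07 = 3.242e+09, i.e. 95.11 dB SPL.
Required insertion loss = 100.0 − 95.11 = 4.89 dB.

5 dB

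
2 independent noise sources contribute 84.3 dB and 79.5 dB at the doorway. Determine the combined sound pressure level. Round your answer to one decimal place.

85.5 dB

Incoherent sources combine by intensity addition: L_total = 10·log₁₀(Σ 10^(L_i/10)).
Σ 10^(L/10) = 10^(84.3/10) + 10^(79.5/10) = 3.583e+08.
L_total = 10·log₁₀(3.583e+08) = 85.54 dB.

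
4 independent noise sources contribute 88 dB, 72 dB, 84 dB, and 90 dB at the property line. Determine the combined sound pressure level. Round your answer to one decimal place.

92.8 dB

Incoherent sources combine by intensity addition: L_total = 10·log₁₀(Σ 10^(L_i/10)).
Σ 10^(L/10) = 10^(88/10) + 10^(72/10) + 10^(84/10) + 10^(90/10) = 1.898e+09.
L_total = 10·log₁₀(1.898e+09) = 92.78 dB.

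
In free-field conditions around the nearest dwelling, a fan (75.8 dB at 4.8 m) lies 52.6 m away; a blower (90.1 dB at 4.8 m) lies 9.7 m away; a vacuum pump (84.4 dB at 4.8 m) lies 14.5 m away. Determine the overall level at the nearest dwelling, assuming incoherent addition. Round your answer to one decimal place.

Apply inverse-square spreading to bring every level to the receiver, then sum 10^(L/10).
fan: 75.8 − 20·log₁₀(52.6/4.8) = 75.8 − 20.79 = 55.01 dB.
blower: 90.1 − 20·log₁₀(9.7/4.8) = 90.1 − 6.11 = 83.99 dB.
vacuum pump: 84.4 − 20·log₁₀(14.5/4.8) = 84.4 − 9.60 = 74.80 dB.
Σ 10^(L/10) = 2.811e+08 → L_total = 10·log₁₀(2.811e+08) = 84.49 dB.

84.5 dB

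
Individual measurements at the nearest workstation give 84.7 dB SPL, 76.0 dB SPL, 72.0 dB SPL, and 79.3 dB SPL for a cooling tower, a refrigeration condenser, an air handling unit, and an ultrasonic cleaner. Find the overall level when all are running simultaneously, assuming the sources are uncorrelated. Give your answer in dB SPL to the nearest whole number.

Incoherent sources combine by intensity addition: L_total = 10·log₁₀(Σ 10^(L_i/10)).
Σ 10^(L/10) = 10^(84.7/10) + 10^(76.0/10) + 10^(72.0/10) + 10^(79.3/10) = 4.359e+08.
L_total = 10·log₁₀(4.359e+08) = 86.39 dB SPL.

86 dB SPL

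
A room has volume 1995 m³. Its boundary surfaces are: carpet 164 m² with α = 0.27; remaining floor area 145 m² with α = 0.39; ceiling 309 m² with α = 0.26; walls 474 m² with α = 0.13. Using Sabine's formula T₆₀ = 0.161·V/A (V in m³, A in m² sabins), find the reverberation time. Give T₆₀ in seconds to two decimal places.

1.32 s

Total absorption A = 164·0.27 + 145·0.39 + 309·0.26 + 474·0.13 = 242.79 m² sabins.
T₆₀ = 0.161 × 1995 / 242.79 = 1.323 s.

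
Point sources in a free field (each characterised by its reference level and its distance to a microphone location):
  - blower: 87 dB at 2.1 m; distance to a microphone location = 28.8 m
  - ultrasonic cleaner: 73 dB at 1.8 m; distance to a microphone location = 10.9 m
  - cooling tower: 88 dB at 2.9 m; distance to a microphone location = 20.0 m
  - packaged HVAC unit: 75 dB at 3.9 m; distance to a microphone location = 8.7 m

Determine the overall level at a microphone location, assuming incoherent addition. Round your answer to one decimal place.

73.6 dB

Propagate each source to the receiver with L = L_ref − 20·log₁₀(r/r_ref), then add intensities.
blower: 87 − 20·log₁₀(28.8/2.1) = 87 − 22.74 = 64.26 dB.
ultrasonic cleaner: 73 − 20·log₁₀(10.9/1.8) = 73 − 15.64 = 57.36 dB.
cooling tower: 88 − 20·log₁₀(20.0/2.9) = 88 − 16.77 = 71.23 dB.
packaged HVAC unit: 75 − 20·log₁₀(8.7/3.9) = 75 − 6.97 = 68.03 dB.
Σ 10^(L/10) = 2.283e+07 → L_total = 10·log₁₀(2.283e+07) = 73.58 dB.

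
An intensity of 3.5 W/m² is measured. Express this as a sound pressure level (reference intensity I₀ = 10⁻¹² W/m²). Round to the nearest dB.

125 dB

L = 10·log₁₀(I/I₀) = 10·log₁₀(3.5/10⁻¹²) = 10·log₁₀(3.5×10^12).
L = 10·(0.5441 + 12) = 125.44 dB.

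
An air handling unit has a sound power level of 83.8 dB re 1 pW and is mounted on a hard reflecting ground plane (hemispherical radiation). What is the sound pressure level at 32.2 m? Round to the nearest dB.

46 dB

The power spreads over a hemisphere of area 2π·r², so L_p = L_w − 10·log₁₀(2π·r²).
2π·r² = 6515 m², 10·log₁₀ of that is 38.139 dB.
L_p = 83.8 − 38.139 = 45.66 dB.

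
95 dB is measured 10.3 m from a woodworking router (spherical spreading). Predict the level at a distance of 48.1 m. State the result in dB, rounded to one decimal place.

Spherical spreading from a point source gives a 20·log₁₀(r₂/r₁) drop.
L₂ = 95 − 20·log₁₀(48.1/10.3) = 95 − 13.386 = 81.61 dB.

81.6 dB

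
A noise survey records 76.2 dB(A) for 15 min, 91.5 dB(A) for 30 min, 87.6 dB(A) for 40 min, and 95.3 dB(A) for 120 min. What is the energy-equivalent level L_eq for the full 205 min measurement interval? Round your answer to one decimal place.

93.6 dB(A)

The energy average is taken in the linear domain: L_eq = 10·log₁₀[(Σ tᵢ·10^(Lᵢ/10))/T], T = 205 min.
Σ tᵢ·10^(Lᵢ/10) = 15·10^(76.2/10) + 30·10^(91.5/10) + 40·10^(87.6/10) + 120·10^(95.3/10) = 4.726e+11.
L_eq = 10·log₁₀(4.726e+11/205) = 93.63 dB(A).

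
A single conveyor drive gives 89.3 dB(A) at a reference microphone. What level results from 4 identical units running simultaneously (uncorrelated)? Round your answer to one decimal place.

N identical incoherent sources raise the level by 10·log₁₀ N.
L_total = 89.3 + 10·log₁₀(4) = 89.3 + 6.021 = 95.32 dB(A).

95.3 dB(A)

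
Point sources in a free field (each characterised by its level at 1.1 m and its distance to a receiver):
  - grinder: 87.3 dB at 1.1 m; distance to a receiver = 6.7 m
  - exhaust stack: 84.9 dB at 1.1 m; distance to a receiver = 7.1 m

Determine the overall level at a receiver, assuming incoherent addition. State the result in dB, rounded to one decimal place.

First find each source's level at the receiver (point-source: −20·log₁₀(r/r_ref)), then combine on an intensity basis.
grinder: 87.3 − 20·log₁₀(6.7/1.1) = 87.3 − 15.69 = 71.61 dB.
exhaust stack: 84.9 − 20·log₁₀(7.1/1.1) = 84.9 − 16.20 = 68.70 dB.
Σ 10^(L/10) = 2.189e+07 → L_total = 10·log₁₀(2.189e+07) = 73.40 dB.

73.4 dB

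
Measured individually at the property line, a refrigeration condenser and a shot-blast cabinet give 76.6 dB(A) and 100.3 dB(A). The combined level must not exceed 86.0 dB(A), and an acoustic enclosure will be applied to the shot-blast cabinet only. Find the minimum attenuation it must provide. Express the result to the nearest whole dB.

Everything except the shot-blast cabinet sums to 10^(76.6/10) = 4.571e+07 in linear terms, 76.60 dB(A).
The limit corresponds to 10^(86.0/10) = 3.981e+08; subtracting the fixed part leaves 3.524e+08 for the shot-blast cabinet, i.e. 85.47 dB(A).
Required insertion loss = 100.3 − 85.47 = 14.83 dB.

15 dB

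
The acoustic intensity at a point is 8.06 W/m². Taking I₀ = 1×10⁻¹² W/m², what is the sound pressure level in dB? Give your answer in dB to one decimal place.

I/I₀ = 8.06/10⁻¹² = 8.06×10^12, and L = 10·log₁₀(I/I₀).
L = 10·(0.9063 + 12) = 129.06 dB.

129.1 dB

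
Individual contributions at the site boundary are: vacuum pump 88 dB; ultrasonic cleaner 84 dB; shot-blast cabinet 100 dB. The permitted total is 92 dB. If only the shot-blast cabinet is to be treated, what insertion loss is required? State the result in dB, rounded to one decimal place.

Fixed contribution from the other sources: Σ 10^(L/10) = 10^(88/10) + 10^(84/10) = 8.821e+08 (89.46 dB).
The limit corresponds to 10^(92/10) = 1.585e+09; subtracting the fixed part leaves 7.027e+08 for the shot-blast cabinet, i.e. 88.47 dB.
So the shot-blast cabinet must be reduced from 100 to 88.47 dB: IL = 11.53 dB.

11.5 dB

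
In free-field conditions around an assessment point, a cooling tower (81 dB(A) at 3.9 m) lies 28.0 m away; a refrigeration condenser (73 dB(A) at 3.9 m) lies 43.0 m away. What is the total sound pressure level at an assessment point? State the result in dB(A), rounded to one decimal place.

Propagate each source to the receiver with L = L_ref − 20·log₁₀(r/r_ref), then add intensities.
cooling tower: 81 − 20·log₁₀(28.0/3.9) = 81 − 17.12 = 63.88 dB(A).
refrigeration condenser: 73 − 20·log₁₀(43.0/3.9) = 73 − 20.85 = 52.15 dB(A).
Σ 10^(L/10) = 2.607e+06 → L_total = 10·log₁₀(2.607e+06) = 64.16 dB(A).

64.2 dB(A)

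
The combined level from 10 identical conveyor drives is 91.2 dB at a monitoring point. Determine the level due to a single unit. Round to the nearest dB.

Dividing the total intensity by 10 lowers the level by 10·log₁₀ 10 = 10.000 dB: L₁ = 91.2 − 10.000.

81 dB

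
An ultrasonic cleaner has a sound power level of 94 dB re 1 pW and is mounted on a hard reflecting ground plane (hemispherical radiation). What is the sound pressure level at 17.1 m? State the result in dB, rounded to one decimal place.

L_p = L_w − 10·log₁₀(2π·r²) with r = 17.1 m.
2π·r² = 1837 m², 10·log₁₀ of that is 32.642 dB.
L_p = 94 − 32.642 = 61.36 dB.

61.4 dB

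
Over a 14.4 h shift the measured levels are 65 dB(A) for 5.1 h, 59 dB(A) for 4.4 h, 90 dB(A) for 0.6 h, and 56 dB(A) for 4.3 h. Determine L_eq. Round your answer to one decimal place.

76.3 dB(A)

Weight each interval's intensity by its duration and average over T = 14.4 h:
Σ tᵢ·10^(Lᵢ/10) = 5.1·10^(65/10) + 4.4·10^(59/10) + 0.6·10^(90/10) + 4.3·10^(56/10) = 6.213e+08.
L_eq = 10·log₁₀(6.213e+08/14.4) = 76.35 dB(A).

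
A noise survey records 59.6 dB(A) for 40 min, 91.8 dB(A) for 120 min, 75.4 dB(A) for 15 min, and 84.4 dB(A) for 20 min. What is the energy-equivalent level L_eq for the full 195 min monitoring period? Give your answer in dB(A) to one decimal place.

89.8 dB(A)

L_eq = 10·log₁₀[(1/T)·Σ tᵢ·10^(Lᵢ/10)] with T = 195 min.
Σ tᵢ·10^(Lᵢ/10) = 40·10^(59.6/10) + 120·10^(91.8/10) + 15·10^(75.4/10) + 20·10^(84.4/10) = 1.877e+11.
L_eq = 10·log₁₀(1.877e+11/195) = 89.83 dB(A).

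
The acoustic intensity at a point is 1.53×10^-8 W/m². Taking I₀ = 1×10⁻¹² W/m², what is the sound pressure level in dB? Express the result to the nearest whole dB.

42 dB

Dividing by I₀ shifts the exponent by 12: I/I₀ = 1.53×10^4.
L = 10·(0.1847 + 4) = 41.85 dB.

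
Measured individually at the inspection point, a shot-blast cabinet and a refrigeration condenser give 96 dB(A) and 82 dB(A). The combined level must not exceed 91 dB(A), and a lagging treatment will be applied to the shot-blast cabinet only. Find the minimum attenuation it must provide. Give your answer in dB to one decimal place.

5.6 dB

Everything except the shot-blast cabinet sums to 10^(82/10) = 1.585e+08 in linear terms, 82.00 dB(A).
The limit corresponds to 10^(91/10) = 1.259e+09; subtracting the fixed part leaves 1.100e+09 for the shot-blast cabinet, i.e. 90.42 dB(A).
Required insertion loss = 96 − 90.42 = 5.58 dB.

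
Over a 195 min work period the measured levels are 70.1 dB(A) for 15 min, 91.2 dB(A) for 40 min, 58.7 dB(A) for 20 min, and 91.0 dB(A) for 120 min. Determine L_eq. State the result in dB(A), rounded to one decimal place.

Weight each interval's intensity by its duration and average over T = 195 min:
Σ tᵢ·10^(Lᵢ/10) = 15·10^(70.1/10) + 40·10^(91.2/10) + 20·10^(58.7/10) + 120·10^(91.0/10) = 2.040e+11.
L_eq = 10·log₁₀(2.040e+11/195) = 90.20 dB(A).

90.2 dB(A)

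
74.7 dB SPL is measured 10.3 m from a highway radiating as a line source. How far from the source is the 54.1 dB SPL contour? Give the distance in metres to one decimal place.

The 20.6 dB drop corresponds to a distance ratio of 10^(20.6/10) for a line source.
r₂ = 10.3·10^((74.7−54.1)/10) = 10.3·10^(20.6/10) = 1182.60 m.

1182.6 m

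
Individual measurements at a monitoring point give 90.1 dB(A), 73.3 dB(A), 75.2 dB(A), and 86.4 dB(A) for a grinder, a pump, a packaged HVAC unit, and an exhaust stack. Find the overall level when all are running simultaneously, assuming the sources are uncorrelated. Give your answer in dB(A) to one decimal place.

Incoherent sources combine by intensity addition: L_total = 10·log₁₀(Σ 10^(L_i/10)).
Σ 10^(L/10) = 10^(90.1/10) + 10^(73.3/10) + 10^(75.2/10) + 10^(86.4/10) = 1.514e+09.
L_total = 10·log₁₀(1.514e+09) = 91.80 dB(A).

91.8 dB(A)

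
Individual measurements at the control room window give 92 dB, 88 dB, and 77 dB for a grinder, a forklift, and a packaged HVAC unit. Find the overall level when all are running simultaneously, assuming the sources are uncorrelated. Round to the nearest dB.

Incoherent sources combine by intensity addition: L_total = 10·log₁₀(Σ 10^(L_i/10)).
Σ 10^(L/10) = 10^(92/10) + 10^(88/10) + 10^(77/10) = 2.266e+09.
L_total = 10·log₁₀(2.266e+09) = 93.55 dB.

94 dB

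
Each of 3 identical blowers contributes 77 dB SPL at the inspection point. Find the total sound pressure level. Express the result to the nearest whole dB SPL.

82 dB SPL

With 3 equal, uncorrelated contributions the intensity is 3× that of one unit, giving a rise of 10·log₁₀ 3.
L_total = 77 + 10·log₁₀(3) = 77 + 4.771 = 81.77 dB SPL.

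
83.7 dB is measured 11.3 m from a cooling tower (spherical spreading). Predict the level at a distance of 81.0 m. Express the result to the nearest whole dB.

Spherical spreading from a point source gives a 20·log₁₀(r₂/r₁) drop.
L₂ = 83.7 − 20·log₁₀(81.0/11.3) = 83.7 − 17.108 = 66.59 dB.

67 dB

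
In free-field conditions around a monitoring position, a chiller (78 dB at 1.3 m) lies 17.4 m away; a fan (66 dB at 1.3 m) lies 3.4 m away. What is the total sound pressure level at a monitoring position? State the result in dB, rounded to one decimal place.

First find each source's level at the receiver (point-source: −20·log₁₀(r/r_ref)), then combine on an intensity basis.
chiller: 78 − 20·log₁₀(17.4/1.3) = 78 − 22.53 = 55.47 dB.
fan: 66 − 20·log₁₀(3.4/1.3) = 66 − 8.35 = 57.65 dB.
Σ 10^(L/10) = 9.342e+05 → L_total = 10·log₁₀(9.342e+05) = 59.70 dB.

59.7 dB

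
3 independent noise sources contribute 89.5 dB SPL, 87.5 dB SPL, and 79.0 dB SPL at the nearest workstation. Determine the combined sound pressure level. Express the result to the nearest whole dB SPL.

For uncorrelated sources the intensities add, so convert each level to linear form, sum, and take 10·log₁₀ of the total.
Σ 10^(L/10) = 10^(89.5/10) + 10^(87.5/10) + 10^(79.0/10) = 1.533e+09.
L_total = 10·log₁₀(1.533e+09) = 91.86 dB SPL.

92 dB SPL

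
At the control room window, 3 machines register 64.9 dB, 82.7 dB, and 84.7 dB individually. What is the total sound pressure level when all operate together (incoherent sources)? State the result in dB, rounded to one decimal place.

For uncorrelated sources the intensities add, so convert each level to linear form, sum, and take 10·log₁₀ of the total.
Σ 10^(L/10) = 10^(64.9/10) + 10^(82.7/10) + 10^(84.7/10) = 4.844e+08.
L_total = 10·log₁₀(4.844e+08) = 86.85 dB.

86.9 dB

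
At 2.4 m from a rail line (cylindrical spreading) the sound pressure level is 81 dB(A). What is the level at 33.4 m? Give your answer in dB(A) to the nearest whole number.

For a line source, L₂ = L₁ − 10·log₁₀(r₂/r₁).
L₂ = 81 − 10·log₁₀(33.4/2.4) = 81 − 11.435 = 69.56 dB(A).

70 dB(A)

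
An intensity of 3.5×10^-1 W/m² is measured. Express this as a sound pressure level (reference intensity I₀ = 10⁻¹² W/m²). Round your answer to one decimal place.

115.4 dB

L = 10·log₁₀(I/I₀) = 10·log₁₀(3.5×10^-1/10⁻¹²) = 10·log₁₀(3.5×10^11).
L = 10·(0.5441 + 11) = 115.44 dB.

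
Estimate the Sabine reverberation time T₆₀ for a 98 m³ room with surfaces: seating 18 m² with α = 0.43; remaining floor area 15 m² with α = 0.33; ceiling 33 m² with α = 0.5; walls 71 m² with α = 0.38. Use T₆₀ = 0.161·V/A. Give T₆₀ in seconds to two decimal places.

0.28 s

Summing Sᵢαᵢ: 18·0.43 + 15·0.33 + 33·0.5 + 71·0.38 = 56.17 m².
T₆₀ = 0.161·V/A = 0.161·98/56.17 = 0.281 s.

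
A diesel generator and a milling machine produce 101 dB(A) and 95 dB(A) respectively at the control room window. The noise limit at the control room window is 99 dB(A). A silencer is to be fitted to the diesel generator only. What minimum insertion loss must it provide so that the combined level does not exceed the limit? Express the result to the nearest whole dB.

Everything except the diesel generator sums to 10^(95/10) = 3.162e+09 in linear terms, 95.00 dB(A).
The limit corresponds to 10^(99/10) = 7.943e+09; subtracting the fixed part leaves 4.781e+09 for the diesel generator, i.e. 96.80 dB(A).
So the diesel generator must be reduced from 101 to 96.80 dB(A): IL = 4.20 dB.

4 dB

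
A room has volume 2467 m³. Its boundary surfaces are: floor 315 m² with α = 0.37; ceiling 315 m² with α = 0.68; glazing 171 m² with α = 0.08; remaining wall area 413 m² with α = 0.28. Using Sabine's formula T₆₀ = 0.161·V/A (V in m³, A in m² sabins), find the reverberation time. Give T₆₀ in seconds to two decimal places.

Summing Sᵢαᵢ: 315·0.37 + 315·0.68 + 171·0.08 + 413·0.28 = 460.07 m².
T₆₀ = 0.161 × 2467 / 460.07 = 0.863 s.

0.86 s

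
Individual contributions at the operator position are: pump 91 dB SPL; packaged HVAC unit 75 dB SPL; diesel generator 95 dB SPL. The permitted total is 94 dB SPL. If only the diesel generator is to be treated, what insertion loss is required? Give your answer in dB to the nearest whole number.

Everything except the diesel generator sums to 10^(91/10) + 10^(75/10) = 1.291e+09 in linear terms, 91.11 dB SPL.
The limit corresponds to 10^(94/10) = 2.512e+09; subtracting the fixed part leaves 1.221e+09 for the diesel generator, i.e. 90.87 dB SPL.
So the diesel generator must be reduced from 95 to 90.87 dB SPL: IL = 4.13 dB.

4 dB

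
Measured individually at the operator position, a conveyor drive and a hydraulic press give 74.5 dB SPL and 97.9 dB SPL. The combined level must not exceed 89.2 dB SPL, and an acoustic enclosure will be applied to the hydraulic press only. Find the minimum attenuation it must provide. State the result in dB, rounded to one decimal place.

8.8 dB

Fixed contribution from the other source: Σ 10^(L/10) = 10^(74.5/10) = 2.818e+07 (74.50 dB SPL).
The limit corresponds to 10^(89.2/10) = 8.318e+08; subtracting the fixed part leaves 8.036e+08 for the hydraulic press, i.e. 89.05 dB SPL.
Required insertion loss = 97.9 − 89.05 = 8.85 dB.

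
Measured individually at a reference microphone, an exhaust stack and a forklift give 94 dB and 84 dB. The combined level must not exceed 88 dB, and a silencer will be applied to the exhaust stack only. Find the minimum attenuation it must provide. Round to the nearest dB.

Fixed contribution from the other source: Σ 10^(L/10) = 10^(84/10) = 2.512e+08 (84.00 dB).
To meet 88 dB overall, the treated exhaust stack may contribute at most 10^(88/10) − 2.512e+08 = 3.798e+08, i.e. 85.80 dB.
So the exhaust stack must be reduced from 94 to 85.80 dB: IL = 8.20 dB.

8 dB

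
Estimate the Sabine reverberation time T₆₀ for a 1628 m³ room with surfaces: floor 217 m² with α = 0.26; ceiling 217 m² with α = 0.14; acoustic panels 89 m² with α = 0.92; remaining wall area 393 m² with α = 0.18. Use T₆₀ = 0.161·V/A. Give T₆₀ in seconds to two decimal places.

1.09 s

A = Σ Sᵢαᵢ = 217·0.26 + 217·0.14 + 89·0.92 + 393·0.18 = 239.42 m².
T₆₀ = 0.161·V/A = 0.161·1628/239.42 = 1.095 s.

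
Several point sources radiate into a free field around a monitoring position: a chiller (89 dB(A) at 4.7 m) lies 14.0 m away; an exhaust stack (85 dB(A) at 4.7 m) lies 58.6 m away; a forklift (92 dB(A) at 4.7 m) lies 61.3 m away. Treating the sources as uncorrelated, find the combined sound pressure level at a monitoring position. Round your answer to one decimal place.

80.0 dB(A)

First find each source's level at the receiver (point-source: −20·log₁₀(r/r_ref)), then combine on an intensity basis.
chiller: 89 − 20·log₁₀(14.0/4.7) = 89 − 9.48 = 79.52 dB(A).
exhaust stack: 85 − 20·log₁₀(58.6/4.7) = 85 − 21.92 = 63.08 dB(A).
forklift: 92 − 20·log₁₀(61.3/4.7) = 92 − 22.31 = 69.69 dB(A).
Σ 10^(L/10) = 1.009e+08 → L_total = 10·log₁₀(1.009e+08) = 80.04 dB(A).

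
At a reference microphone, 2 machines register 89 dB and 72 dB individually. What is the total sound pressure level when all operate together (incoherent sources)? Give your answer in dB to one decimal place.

89.1 dB

For uncorrelated sources the intensities add, so convert each level to linear form, sum, and take 10·log₁₀ of the total.
Σ 10^(L/10) = 10^(89/10) + 10^(72/10) = 8.102e+08.
L_total = 10·log₁₀(8.102e+08) = 89.09 dB.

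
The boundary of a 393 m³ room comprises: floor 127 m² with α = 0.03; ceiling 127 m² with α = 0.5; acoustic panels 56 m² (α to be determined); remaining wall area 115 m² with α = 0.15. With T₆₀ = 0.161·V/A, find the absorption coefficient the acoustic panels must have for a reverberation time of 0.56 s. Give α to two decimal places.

0.51

From T₆₀ = 0.161·V/A, the target T₆₀ = 0.56 s needs A = 0.161·393/0.56 = 112.99 m².
Absorption from the other surfaces = 127·0.03 + 127·0.5 + 115·0.15 = 84.56 m², so the acoustic panels must supply 28.43 m² over 56 m².
α = 28.43/56 = 0.508.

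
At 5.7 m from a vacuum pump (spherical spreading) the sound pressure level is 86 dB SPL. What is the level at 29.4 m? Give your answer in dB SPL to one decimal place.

For a point source, L₂ = L₁ − 20·log₁₀(r₂/r₁).
L₂ = 86 − 20·log₁₀(29.4/5.7) = 86 − 14.249 = 71.75 dB SPL.

71.8 dB SPL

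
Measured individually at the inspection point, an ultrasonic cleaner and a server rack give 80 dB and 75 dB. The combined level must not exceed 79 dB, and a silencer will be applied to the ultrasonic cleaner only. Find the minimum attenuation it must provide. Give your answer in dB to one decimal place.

Everything except the ultrasonic cleaner sums to 10^(75/10) = 3.162e+07 in linear terms, 75.00 dB.
The limit corresponds to 10^(79/10) = 7.943e+07; subtracting the fixed part leaves 4.781e+07 for the ultrasonic cleaner, i.e. 76.80 dB.
Required insertion loss = 80 − 76.80 = 3.20 dB.

3.2 dB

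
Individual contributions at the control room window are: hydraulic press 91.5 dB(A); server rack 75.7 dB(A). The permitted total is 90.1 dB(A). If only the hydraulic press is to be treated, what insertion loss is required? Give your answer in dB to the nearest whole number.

2 dB

Everything except the hydraulic press sums to 10^(75.7/10) = 3.715e+07 in linear terms, 75.70 dB(A).
The limit corresponds to 10^(90.1/10) = 1.023e+09; subtracting the fixed part leaves 9.861e+08 for the hydraulic press, i.e. 89.94 dB(A).
Required insertion loss = 91.5 − 89.94 = 1.56 dB.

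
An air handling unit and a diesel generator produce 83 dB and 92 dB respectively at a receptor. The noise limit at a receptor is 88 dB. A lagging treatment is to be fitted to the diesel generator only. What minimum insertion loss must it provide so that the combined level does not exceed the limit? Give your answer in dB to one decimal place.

5.7 dB

Fixed contribution from the other source: Σ 10^(L/10) = 10^(83/10) = 1.995e+08 (83.00 dB).
The limit corresponds to 10^(88/10) = 6.310e+08; subtracting the fixed part leaves 4.314e+08 for the diesel generator, i.e. 86.35 dB.
So the diesel generator must be reduced from 92 to 86.35 dB: IL = 5.65 dB.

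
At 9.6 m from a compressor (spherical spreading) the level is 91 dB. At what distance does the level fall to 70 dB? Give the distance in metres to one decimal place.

107.7 m

For a point source L₁ − L₂ = 20·log₁₀(r₂/r₁), so r₂ = r₁·10^((L₁−L₂)/20).
r₂ = 9.6·10^((91−70)/20) = 9.6·10^(21.0/20) = 107.71 m.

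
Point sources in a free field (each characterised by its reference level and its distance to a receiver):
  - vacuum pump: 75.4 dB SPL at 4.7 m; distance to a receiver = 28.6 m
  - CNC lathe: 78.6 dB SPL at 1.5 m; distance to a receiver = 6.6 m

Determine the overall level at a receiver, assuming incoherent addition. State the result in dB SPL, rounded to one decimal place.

First find each source's level at the receiver (point-source: −20·log₁₀(r/r_ref)), then combine on an intensity basis.
vacuum pump: 75.4 − 20·log₁₀(28.6/4.7) = 75.4 − 15.69 = 59.71 dB SPL.
CNC lathe: 78.6 − 20·log₁₀(6.6/1.5) = 78.6 − 12.87 = 65.73 dB SPL.
Σ 10^(L/10) = 4.678e+06 → L_total = 10·log₁₀(4.678e+06) = 66.70 dB SPL.

66.7 dB SPL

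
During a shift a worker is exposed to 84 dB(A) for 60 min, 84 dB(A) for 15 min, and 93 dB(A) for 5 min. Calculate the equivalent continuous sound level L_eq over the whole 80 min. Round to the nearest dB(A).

86 dB(A)

The energy average is taken in the linear domain: L_eq = 10·log₁₀[(Σ tᵢ·10^(Lᵢ/10))/T], T = 80 min.
Σ tᵢ·10^(Lᵢ/10) = 60·10^(84/10) + 15·10^(84/10) + 5·10^(93/10) = 2.882e+10.
L_eq = 10·log₁₀(2.882e+10/80) = 85.57 dB(A).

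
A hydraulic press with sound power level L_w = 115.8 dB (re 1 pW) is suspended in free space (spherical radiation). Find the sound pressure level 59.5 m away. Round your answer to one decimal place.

69.3 dB

Free-field spherical radiation: L_p = L_w − 10·log₁₀(4π·r²), r = 59.5 m.
4π·r² = 4.449e+04 m², 10·log₁₀ of that is 46.482 dB.
L_p = 115.8 − 46.482 = 69.32 dB.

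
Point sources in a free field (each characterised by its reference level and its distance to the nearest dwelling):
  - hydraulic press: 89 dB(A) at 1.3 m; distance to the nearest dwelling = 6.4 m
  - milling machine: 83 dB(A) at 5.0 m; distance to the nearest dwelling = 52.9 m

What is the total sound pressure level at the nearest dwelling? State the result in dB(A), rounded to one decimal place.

75.4 dB(A)

First find each source's level at the receiver (point-source: −20·log₁₀(r/r_ref)), then combine on an intensity basis.
hydraulic press: 89 − 20·log₁₀(6.4/1.3) = 89 − 13.84 = 75.16 dB(A).
milling machine: 83 − 20·log₁₀(52.9/5.0) = 83 − 20.49 = 62.51 dB(A).
Σ 10^(L/10) = 3.456e+07 → L_total = 10·log₁₀(3.456e+07) = 75.39 dB(A).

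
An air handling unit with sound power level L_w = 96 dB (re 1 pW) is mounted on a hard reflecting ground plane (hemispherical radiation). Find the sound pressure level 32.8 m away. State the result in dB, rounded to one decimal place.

57.7 dB

Free-field hemispherical radiation: L_p = L_w − 10·log₁₀(2π·r²), r = 32.8 m.
2π·r² = 6760 m², 10·log₁₀ of that is 38.299 dB.
L_p = 96 − 38.299 = 57.70 dB.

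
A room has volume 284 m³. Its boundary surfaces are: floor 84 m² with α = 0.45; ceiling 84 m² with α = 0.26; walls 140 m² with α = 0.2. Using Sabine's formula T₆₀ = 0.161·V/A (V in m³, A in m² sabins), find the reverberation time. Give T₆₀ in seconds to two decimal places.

A = Σ Sᵢαᵢ = 84·0.45 + 84·0.26 + 140·0.2 = 87.64 m².
T₆₀ = 0.161·V/A = 0.161·284/87.64 = 0.522 s.

0.52 s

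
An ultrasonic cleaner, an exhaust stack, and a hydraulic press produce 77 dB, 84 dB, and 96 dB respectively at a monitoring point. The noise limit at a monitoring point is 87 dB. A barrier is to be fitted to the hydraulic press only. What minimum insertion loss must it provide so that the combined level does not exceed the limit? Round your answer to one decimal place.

Everything except the hydraulic press sums to 10^(77/10) + 10^(84/10) = 3.013e+08 in linear terms, 84.79 dB.
To meet 87 dB overall, the treated hydraulic press may contribute at most 10^(87/10) − 3.013e+08 = 1.999e+08, i.e. 83.01 dB.
Required insertion loss = 96 − 83.01 = 12.99 dB.

13.0 dB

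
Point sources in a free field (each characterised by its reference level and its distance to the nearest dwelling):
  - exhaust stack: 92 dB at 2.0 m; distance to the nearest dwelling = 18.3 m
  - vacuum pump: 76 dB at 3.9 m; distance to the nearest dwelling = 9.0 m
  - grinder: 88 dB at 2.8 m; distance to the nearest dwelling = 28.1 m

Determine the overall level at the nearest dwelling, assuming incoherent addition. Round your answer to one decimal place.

75.1 dB

Apply inverse-square spreading to bring every level to the receiver, then sum 10^(L/10).
exhaust stack: 92 − 20·log₁₀(18.3/2.0) = 92 − 19.23 = 72.77 dB.
vacuum pump: 76 − 20·log₁₀(9.0/3.9) = 76 − 7.26 = 68.74 dB.
grinder: 88 − 20·log₁₀(28.1/2.8) = 88 − 20.03 = 67.97 dB.
Σ 10^(L/10) = 3.267e+07 → L_total = 10·log₁₀(3.267e+07) = 75.14 dB.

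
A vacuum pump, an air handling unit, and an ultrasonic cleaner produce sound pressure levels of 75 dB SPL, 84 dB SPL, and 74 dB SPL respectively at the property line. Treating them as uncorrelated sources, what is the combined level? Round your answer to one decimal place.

Incoherent sources combine by intensity addition: L_total = 10·log₁₀(Σ 10^(L_i/10)).
Σ 10^(L/10) = 10^(75/10) + 10^(84/10) + 10^(74/10) = 3.079e+08.
L_total = 10·log₁₀(3.079e+08) = 84.88 dB SPL.

84.9 dB SPL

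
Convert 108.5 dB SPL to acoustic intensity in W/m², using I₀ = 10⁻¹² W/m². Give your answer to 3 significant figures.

I = I₀·10^(L/10) = 10⁻¹² × 10^(108.5/10) = 10^(-1.150).

0.0708 W/m²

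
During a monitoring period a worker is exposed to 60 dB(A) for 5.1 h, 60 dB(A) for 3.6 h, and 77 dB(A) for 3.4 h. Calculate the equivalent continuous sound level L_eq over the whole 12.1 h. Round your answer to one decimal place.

71.7 dB(A)

L_eq = 10·log₁₀[(1/T)·Σ tᵢ·10^(Lᵢ/10)] with T = 12.1 h.
Σ tᵢ·10^(Lᵢ/10) = 5.1·10^(60/10) + 3.6·10^(60/10) + 3.4·10^(77/10) = 1.791e+08.
L_eq = 10·log₁₀(1.791e+08/12.1) = 71.70 dB(A).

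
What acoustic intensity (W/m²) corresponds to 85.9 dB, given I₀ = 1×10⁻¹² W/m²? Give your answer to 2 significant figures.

0.00039 W/m²

I = I₀·10^(L/10) = 10⁻¹² × 10^(85.9/10) = 10^(-3.410).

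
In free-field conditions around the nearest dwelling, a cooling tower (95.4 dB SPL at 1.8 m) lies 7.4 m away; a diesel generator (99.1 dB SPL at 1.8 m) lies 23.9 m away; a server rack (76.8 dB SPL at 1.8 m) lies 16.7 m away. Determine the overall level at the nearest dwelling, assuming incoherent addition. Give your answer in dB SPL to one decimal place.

84.0 dB SPL

First find each source's level at the receiver (point-source: −20·log₁₀(r/r_ref)), then combine on an intensity basis.
cooling tower: 95.4 − 20·log₁₀(7.4/1.8) = 95.4 − 12.28 = 83.12 dB SPL.
diesel generator: 99.1 − 20·log₁₀(23.9/1.8) = 99.1 − 22.46 = 76.64 dB SPL.
server rack: 76.8 − 20·log₁₀(16.7/1.8) = 76.8 − 19.35 = 57.45 dB SPL.
Σ 10^(L/10) = 2.518e+08 → L_total = 10·log₁₀(2.518e+08) = 84.01 dB SPL.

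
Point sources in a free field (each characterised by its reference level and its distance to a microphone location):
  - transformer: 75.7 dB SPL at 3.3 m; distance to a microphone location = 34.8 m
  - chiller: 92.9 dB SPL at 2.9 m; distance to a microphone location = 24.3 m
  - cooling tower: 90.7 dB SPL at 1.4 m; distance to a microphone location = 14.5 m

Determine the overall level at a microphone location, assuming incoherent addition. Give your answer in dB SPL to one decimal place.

75.9 dB SPL

Apply inverse-square spreading to bring every level to the receiver, then sum 10^(L/10).
transformer: 75.7 − 20·log₁₀(34.8/3.3) = 75.7 − 20.46 = 55.24 dB SPL.
chiller: 92.9 − 20·log₁₀(24.3/2.9) = 92.9 − 18.46 = 74.44 dB SPL.
cooling tower: 90.7 − 20·log₁₀(14.5/1.4) = 90.7 − 20.30 = 70.40 dB SPL.
Σ 10^(L/10) = 3.906e+07 → L_total = 10·log₁₀(3.906e+07) = 75.92 dB SPL.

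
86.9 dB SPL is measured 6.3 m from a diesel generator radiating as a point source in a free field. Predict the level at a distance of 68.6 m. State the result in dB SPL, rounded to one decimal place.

66.2 dB SPL

Spherical spreading from a point source gives a 20·log₁₀(r₂/r₁) drop.
L₂ = 86.9 − 20·log₁₀(68.6/6.3) = 86.9 − 20.740 = 66.16 dB SPL.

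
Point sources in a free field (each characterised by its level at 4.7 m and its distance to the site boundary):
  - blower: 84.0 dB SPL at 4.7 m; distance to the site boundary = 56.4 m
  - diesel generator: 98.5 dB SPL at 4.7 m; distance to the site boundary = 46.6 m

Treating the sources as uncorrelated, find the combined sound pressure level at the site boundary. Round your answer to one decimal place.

First find each source's level at the receiver (point-source: −20·log₁₀(r/r_ref)), then combine on an intensity basis.
blower: 84.0 − 20·log₁₀(56.4/4.7) = 84.0 − 21.58 = 62.42 dB SPL.
diesel generator: 98.5 − 20·log₁₀(46.6/4.7) = 98.5 − 19.93 = 78.57 dB SPL.
Σ 10^(L/10) = 7.376e+07 → L_total = 10·log₁₀(7.376e+07) = 78.68 dB SPL.

78.7 dB SPL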